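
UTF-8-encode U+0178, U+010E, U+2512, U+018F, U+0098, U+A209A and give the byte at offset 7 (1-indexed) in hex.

1-indexed offset 7 is 0-indexed offset 6.
U+0178 → 2-byte form C5 B8 at offsets 0–1.
U+010E → 2-byte form C4 8E at offsets 2–3.
U+2512 → 3-byte form E2 94 92 at offsets 4–6.
Offset 6 falls in char 3's range; it's byte 3 of E2 94 92 = 0x92.

0x92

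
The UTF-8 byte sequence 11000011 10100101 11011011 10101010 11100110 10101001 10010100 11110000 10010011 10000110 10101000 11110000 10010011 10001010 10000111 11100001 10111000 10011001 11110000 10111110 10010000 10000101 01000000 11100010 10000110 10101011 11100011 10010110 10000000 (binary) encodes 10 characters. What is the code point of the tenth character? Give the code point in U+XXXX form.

Offset 0: leading byte 0xC3 = 11000011 → 2-byte char #1 = C3 A5.
Offset 2: leading byte 0xDB = 11011011 → 2-byte char #2 = DB AA.
Offset 4: leading byte 0xE6 = 11100110 → 3-byte char #3 = E6 A9 94.
Offset 7: leading byte 0xF0 = 11110000 → 4-byte char #4 = F0 93 86 A8.
Offset 11: leading byte 0xF0 = 11110000 → 4-byte char #5 = F0 93 8A 87.
Offset 15: leading byte 0xE1 = 11100001 → 3-byte char #6 = E1 B8 99.
Offset 18: leading byte 0xF0 = 11110000 → 4-byte char #7 = F0 BE 90 85.
Offset 22: leading byte 0x40 = 01000000 → 1-byte char #8 = 40.
Offset 23: leading byte 0xE2 = 11100010 → 3-byte char #9 = E2 86 AB.
Offset 26: leading byte 0xE3 = 11100011 → 3-byte char #10 = E3 96 80.
Leading byte 0xE3 = 11100011 matches 1110xxxx → 3-byte sequence.
Byte 1: 0xE3 = 11100011, payload 0011 (4 bits).
Byte 2: 0x96 = 10010110 (10xxxxxx ✓), payload 010110.
Byte 3: 0x80 = 10000000 (10xxxxxx ✓), payload 000000.
Concatenate: 0011010110000000 = 0x3580 (16 bits → U+3580).

U+3580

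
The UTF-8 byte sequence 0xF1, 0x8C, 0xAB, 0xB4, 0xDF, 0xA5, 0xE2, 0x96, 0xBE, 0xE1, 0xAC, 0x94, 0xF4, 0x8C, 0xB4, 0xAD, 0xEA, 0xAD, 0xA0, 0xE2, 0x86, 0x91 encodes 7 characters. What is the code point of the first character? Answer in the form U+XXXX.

U+4CAF4

Offset 0: leading byte 0xF1 = 11110001 → 4-byte char #1 = F1 8C AB B4.
Leading byte 0xF1 = 11110001 matches 11110xxx → 4-byte sequence.
Byte 1: 0xF1 = 11110001, payload 001 (3 bits).
Byte 2: 0x8C = 10001100 (10xxxxxx ✓), payload 001100.
Byte 3: 0xAB = 10101011 (10xxxxxx ✓), payload 101011.
Byte 4: 0xB4 = 10110100 (10xxxxxx ✓), payload 110100.
Concatenate: 001001100101011110100 = 0x4CAF4 (21 bits → U+4CAF4).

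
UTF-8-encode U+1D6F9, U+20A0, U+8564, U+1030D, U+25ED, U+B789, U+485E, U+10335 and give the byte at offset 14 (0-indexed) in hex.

U+1D6F9 → 4-byte form F0 9D 9B B9 at offsets 0–3.
U+20A0 → 3-byte form E2 82 A0 at offsets 4–6.
U+8564 → 3-byte form E8 95 A4 at offsets 7–9.
U+1030D → 4-byte form F0 90 8C 8D at offsets 10–13.
U+25ED → 3-byte form E2 97 AD at offsets 14–16.
Offset 14 falls in char 5's range; it's byte 1 of E2 97 AD = 0xE2.

0xE2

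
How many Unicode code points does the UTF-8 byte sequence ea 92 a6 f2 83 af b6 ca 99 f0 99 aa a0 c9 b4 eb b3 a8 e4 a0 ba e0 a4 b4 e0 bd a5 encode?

9

Byte at offset 0: 0xEA = 11101010 → 3-byte char (#1). Advance 3.
Byte at offset 3: 0xF2 = 11110010 → 4-byte char (#2). Advance 4.
Byte at offset 7: 0xCA = 11001010 → 2-byte char (#3). Advance 2.
Byte at offset 9: 0xF0 = 11110000 → 4-byte char (#4). Advance 4.
Byte at offset 13: 0xC9 = 11001001 → 2-byte char (#5). Advance 2.
Byte at offset 15: 0xEB = 11101011 → 3-byte char (#6). Advance 3.
Byte at offset 18: 0xE4 = 11100100 → 3-byte char (#7). Advance 3.
Byte at offset 21: 0xE0 = 11100000 → 3-byte char (#8). Advance 3.
Byte at offset 24: 0xE0 = 11100000 → 3-byte char (#9). Advance 3.
Reached end at offset 27 after 9 code points.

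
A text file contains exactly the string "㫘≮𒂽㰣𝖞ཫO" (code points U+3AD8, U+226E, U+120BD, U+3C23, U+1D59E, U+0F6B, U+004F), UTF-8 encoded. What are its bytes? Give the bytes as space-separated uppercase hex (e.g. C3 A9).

E3 AB 98 E2 89 AE F0 92 82 BD E3 B0 A3 F0 9D 96 9E E0 BD AB 4F

U+3AD8: 3-byte form → E3 AB 98.
U+226E: 3-byte form → E2 89 AE.
U+120BD: 4-byte form → F0 92 82 BD.
U+3C23: 3-byte form → E3 B0 A3.
U+1D59E: 4-byte form → F0 9D 96 9E.
U+0F6B: 3-byte form → E0 BD AB.
U+004F: 1-byte form → 4F.
Concatenated (21 bytes): E3 AB 98 E2 89 AE F0 92 82 BD E3 B0 A3 F0 9D 96 9E E0 BD AB 4F.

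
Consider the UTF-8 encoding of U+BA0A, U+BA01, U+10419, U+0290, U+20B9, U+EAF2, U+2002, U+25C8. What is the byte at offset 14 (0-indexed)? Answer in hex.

U+BA0A → 3-byte form EB A8 8A at offsets 0–2.
U+BA01 → 3-byte form EB A8 81 at offsets 3–5.
U+10419 → 4-byte form F0 90 90 99 at offsets 6–9.
U+0290 → 2-byte form CA 90 at offsets 10–11.
U+20B9 → 3-byte form E2 82 B9 at offsets 12–14.
Offset 14 falls in char 5's range; it's byte 3 of E2 82 B9 = 0xB9.

0xB9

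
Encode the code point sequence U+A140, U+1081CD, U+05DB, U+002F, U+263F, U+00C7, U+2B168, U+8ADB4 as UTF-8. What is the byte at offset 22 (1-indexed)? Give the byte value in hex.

0xB6

1-indexed offset 22 is 0-indexed offset 21.
U+A140 → 3-byte form EA 85 80 at offsets 0–2.
U+1081CD → 4-byte form F4 88 87 8D at offsets 3–6.
U+05DB → 2-byte form D7 9B at offsets 7–8.
U+002F → 1-byte form 2F at offsets 9–9.
U+263F → 3-byte form E2 98 BF at offsets 10–12.
U+00C7 → 2-byte form C3 87 at offsets 13–14.
U+2B168 → 4-byte form F0 AB 85 A8 at offsets 15–18.
U+8ADB4 → 4-byte form F2 8A B6 B4 at offsets 19–22.
Offset 21 falls in char 8's range; it's byte 3 of F2 8A B6 B4 = 0xB6.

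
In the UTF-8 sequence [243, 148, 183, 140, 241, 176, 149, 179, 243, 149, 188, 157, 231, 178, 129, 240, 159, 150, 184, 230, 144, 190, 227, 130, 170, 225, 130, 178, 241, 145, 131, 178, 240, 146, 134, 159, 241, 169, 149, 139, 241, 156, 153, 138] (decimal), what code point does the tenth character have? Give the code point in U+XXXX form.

Offset 0: leading byte 0xF3 = 11110011 → 4-byte char #1 = F3 94 B7 8C.
Offset 4: leading byte 0xF1 = 11110001 → 4-byte char #2 = F1 B0 95 B3.
Offset 8: leading byte 0xF3 = 11110011 → 4-byte char #3 = F3 95 BC 9D.
Offset 12: leading byte 0xE7 = 11100111 → 3-byte char #4 = E7 B2 81.
Offset 15: leading byte 0xF0 = 11110000 → 4-byte char #5 = F0 9F 96 B8.
Offset 19: leading byte 0xE6 = 11100110 → 3-byte char #6 = E6 90 BE.
Offset 22: leading byte 0xE3 = 11100011 → 3-byte char #7 = E3 82 AA.
Offset 25: leading byte 0xE1 = 11100001 → 3-byte char #8 = E1 82 B2.
Offset 28: leading byte 0xF1 = 11110001 → 4-byte char #9 = F1 91 83 B2.
Offset 32: leading byte 0xF0 = 11110000 → 4-byte char #10 = F0 92 86 9F.
Leading byte 0xF0 = 11110000 matches 11110xxx → 4-byte sequence.
Byte 1: 0xF0 = 11110000, payload 000 (3 bits).
Byte 2: 0x92 = 10010010 (10xxxxxx ✓), payload 010010.
Byte 3: 0x86 = 10000110 (10xxxxxx ✓), payload 000110.
Byte 4: 0x9F = 10011111 (10xxxxxx ✓), payload 011111.
Concatenate: 000010010000110011111 = 0x1219F (21 bits → U+1219F).

U+1219F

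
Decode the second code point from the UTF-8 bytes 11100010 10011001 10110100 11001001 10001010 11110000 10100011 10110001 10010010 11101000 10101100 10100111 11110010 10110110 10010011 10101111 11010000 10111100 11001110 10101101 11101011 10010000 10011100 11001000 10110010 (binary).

Offset 0: leading byte 0xE2 = 11100010 → 3-byte char #1 = E2 99 B4.
Offset 3: leading byte 0xC9 = 11001001 → 2-byte char #2 = C9 8A.
Leading byte 0xC9 = 11001001 matches 110xxxxx → 2-byte sequence.
Byte 1: 0xC9 = 11001001, payload 01001 (5 bits).
Byte 2: 0x8A = 10001010 (10xxxxxx ✓), payload 001010.
Concatenate: 01001001010 = 0x24A (11 bits → U+024A).

U+024A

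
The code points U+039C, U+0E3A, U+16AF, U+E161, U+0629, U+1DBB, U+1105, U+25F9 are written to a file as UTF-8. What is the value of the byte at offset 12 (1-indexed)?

0xD8

1-indexed offset 12 is 0-indexed offset 11.
U+039C → 2-byte form CE 9C at offsets 0–1.
U+0E3A → 3-byte form E0 B8 BA at offsets 2–4.
U+16AF → 3-byte form E1 9A AF at offsets 5–7.
U+E161 → 3-byte form EE 85 A1 at offsets 8–10.
U+0629 → 2-byte form D8 A9 at offsets 11–12.
Offset 11 falls in char 5's range; it's byte 1 of D8 A9 = 0xD8.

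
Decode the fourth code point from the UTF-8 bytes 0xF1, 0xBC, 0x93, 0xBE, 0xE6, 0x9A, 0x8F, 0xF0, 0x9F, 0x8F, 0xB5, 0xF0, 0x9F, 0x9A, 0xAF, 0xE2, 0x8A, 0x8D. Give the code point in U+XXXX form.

U+1F6AF

Offset 0: leading byte 0xF1 = 11110001 → 4-byte char #1 = F1 BC 93 BE.
Offset 4: leading byte 0xE6 = 11100110 → 3-byte char #2 = E6 9A 8F.
Offset 7: leading byte 0xF0 = 11110000 → 4-byte char #3 = F0 9F 8F B5.
Offset 11: leading byte 0xF0 = 11110000 → 4-byte char #4 = F0 9F 9A AF.
Leading byte 0xF0 = 11110000 matches 11110xxx → 4-byte sequence.
Byte 1: 0xF0 = 11110000, payload 000 (3 bits).
Byte 2: 0x9F = 10011111 (10xxxxxx ✓), payload 011111.
Byte 3: 0x9A = 10011010 (10xxxxxx ✓), payload 011010.
Byte 4: 0xAF = 10101111 (10xxxxxx ✓), payload 101111.
Concatenate: 000011111011010101111 = 0x1F6AF (21 bits → U+1F6AF).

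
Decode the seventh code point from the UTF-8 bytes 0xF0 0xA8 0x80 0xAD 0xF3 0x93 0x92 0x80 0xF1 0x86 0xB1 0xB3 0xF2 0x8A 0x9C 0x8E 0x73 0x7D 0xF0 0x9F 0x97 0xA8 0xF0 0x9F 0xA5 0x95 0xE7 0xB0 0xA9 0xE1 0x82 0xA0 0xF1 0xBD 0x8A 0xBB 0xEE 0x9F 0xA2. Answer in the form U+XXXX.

U+1F5E8

Offset 0: leading byte 0xF0 = 11110000 → 4-byte char #1 = F0 A8 80 AD.
Offset 4: leading byte 0xF3 = 11110011 → 4-byte char #2 = F3 93 92 80.
Offset 8: leading byte 0xF1 = 11110001 → 4-byte char #3 = F1 86 B1 B3.
Offset 12: leading byte 0xF2 = 11110010 → 4-byte char #4 = F2 8A 9C 8E.
Offset 16: leading byte 0x73 = 01110011 → 1-byte char #5 = 73.
Offset 17: leading byte 0x7D = 01111101 → 1-byte char #6 = 7D.
Offset 18: leading byte 0xF0 = 11110000 → 4-byte char #7 = F0 9F 97 A8.
Leading byte 0xF0 = 11110000 matches 11110xxx → 4-byte sequence.
Byte 1: 0xF0 = 11110000, payload 000 (3 bits).
Byte 2: 0x9F = 10011111 (10xxxxxx ✓), payload 011111.
Byte 3: 0x97 = 10010111 (10xxxxxx ✓), payload 010111.
Byte 4: 0xA8 = 10101000 (10xxxxxx ✓), payload 101000.
Concatenate: 000011111010111101000 = 0x1F5E8 (21 bits → U+1F5E8).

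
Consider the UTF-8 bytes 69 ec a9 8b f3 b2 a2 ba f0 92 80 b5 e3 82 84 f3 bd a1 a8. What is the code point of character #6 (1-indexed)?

Offset 0: leading byte 0x69 = 01101001 → 1-byte char #1 = 69.
Offset 1: leading byte 0xEC = 11101100 → 3-byte char #2 = EC A9 8B.
Offset 4: leading byte 0xF3 = 11110011 → 4-byte char #3 = F3 B2 A2 BA.
Offset 8: leading byte 0xF0 = 11110000 → 4-byte char #4 = F0 92 80 B5.
Offset 12: leading byte 0xE3 = 11100011 → 3-byte char #5 = E3 82 84.
Offset 15: leading byte 0xF3 = 11110011 → 4-byte char #6 = F3 BD A1 A8.
Leading byte 0xF3 = 11110011 matches 11110xxx → 4-byte sequence.
Byte 1: 0xF3 = 11110011, payload 011 (3 bits).
Byte 2: 0xBD = 10111101 (10xxxxxx ✓), payload 111101.
Byte 3: 0xA1 = 10100001 (10xxxxxx ✓), payload 100001.
Byte 4: 0xA8 = 10101000 (10xxxxxx ✓), payload 101000.
Concatenate: 011111101100001101000 = 0xFD868 (21 bits → U+FD868).

U+FD868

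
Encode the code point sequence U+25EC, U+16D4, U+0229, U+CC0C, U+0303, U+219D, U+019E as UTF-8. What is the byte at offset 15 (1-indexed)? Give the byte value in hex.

0x86

1-indexed offset 15 is 0-indexed offset 14.
U+25EC → 3-byte form E2 97 AC at offsets 0–2.
U+16D4 → 3-byte form E1 9B 94 at offsets 3–5.
U+0229 → 2-byte form C8 A9 at offsets 6–7.
U+CC0C → 3-byte form EC B0 8C at offsets 8–10.
U+0303 → 2-byte form CC 83 at offsets 11–12.
U+219D → 3-byte form E2 86 9D at offsets 13–15.
Offset 14 falls in char 6's range; it's byte 2 of E2 86 9D = 0x86.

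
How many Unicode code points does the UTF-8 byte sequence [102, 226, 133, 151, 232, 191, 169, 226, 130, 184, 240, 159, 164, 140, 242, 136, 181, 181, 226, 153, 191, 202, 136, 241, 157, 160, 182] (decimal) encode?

9

Byte at offset 0: 0x66 = 01100110 → 1-byte char (#1). Advance 1.
Byte at offset 1: 0xE2 = 11100010 → 3-byte char (#2). Advance 3.
Byte at offset 4: 0xE8 = 11101000 → 3-byte char (#3). Advance 3.
Byte at offset 7: 0xE2 = 11100010 → 3-byte char (#4). Advance 3.
Byte at offset 10: 0xF0 = 11110000 → 4-byte char (#5). Advance 4.
Byte at offset 14: 0xF2 = 11110010 → 4-byte char (#6). Advance 4.
Byte at offset 18: 0xE2 = 11100010 → 3-byte char (#7). Advance 3.
Byte at offset 21: 0xCA = 11001010 → 2-byte char (#8). Advance 2.
Byte at offset 23: 0xF1 = 11110001 → 4-byte char (#9). Advance 4.
Reached end at offset 27 after 9 code points.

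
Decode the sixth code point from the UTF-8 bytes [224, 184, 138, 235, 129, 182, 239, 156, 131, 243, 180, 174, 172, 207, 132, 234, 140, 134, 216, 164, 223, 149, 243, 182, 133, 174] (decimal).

Offset 0: leading byte 0xE0 = 11100000 → 3-byte char #1 = E0 B8 8A.
Offset 3: leading byte 0xEB = 11101011 → 3-byte char #2 = EB 81 B6.
Offset 6: leading byte 0xEF = 11101111 → 3-byte char #3 = EF 9C 83.
Offset 9: leading byte 0xF3 = 11110011 → 4-byte char #4 = F3 B4 AE AC.
Offset 13: leading byte 0xCF = 11001111 → 2-byte char #5 = CF 84.
Offset 15: leading byte 0xEA = 11101010 → 3-byte char #6 = EA 8C 86.
Leading byte 0xEA = 11101010 matches 1110xxxx → 3-byte sequence.
Byte 1: 0xEA = 11101010, payload 1010 (4 bits).
Byte 2: 0x8C = 10001100 (10xxxxxx ✓), payload 001100.
Byte 3: 0x86 = 10000110 (10xxxxxx ✓), payload 000110.
Concatenate: 1010001100000110 = 0xA306 (16 bits → U+A306).

U+A306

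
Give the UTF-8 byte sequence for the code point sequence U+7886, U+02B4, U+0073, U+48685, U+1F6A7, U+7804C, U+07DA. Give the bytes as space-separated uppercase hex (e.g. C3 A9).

U+7886: 3-byte form → E7 A2 86.
U+02B4: 2-byte form → CA B4.
U+0073: 1-byte form → 73.
U+48685: 4-byte form → F1 88 9A 85.
U+1F6A7: 4-byte form → F0 9F 9A A7.
U+7804C: 4-byte form → F1 B8 81 8C.
U+07DA: 2-byte form → DF 9A.
Concatenated (20 bytes): E7 A2 86 CA B4 73 F1 88 9A 85 F0 9F 9A A7 F1 B8 81 8C DF 9A.

E7 A2 86 CA B4 73 F1 88 9A 85 F0 9F 9A A7 F1 B8 81 8C DF 9A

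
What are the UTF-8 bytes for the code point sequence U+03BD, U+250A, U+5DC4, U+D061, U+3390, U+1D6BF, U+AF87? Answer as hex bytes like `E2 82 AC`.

CE BD E2 94 8A E5 B7 84 ED 81 A1 E3 8E 90 F0 9D 9A BF EA BE 87

U+03BD: 2-byte form → CE BD.
U+250A: 3-byte form → E2 94 8A.
U+5DC4: 3-byte form → E5 B7 84.
U+D061: 3-byte form → ED 81 A1.
U+3390: 3-byte form → E3 8E 90.
U+1D6BF: 4-byte form → F0 9D 9A BF.
U+AF87: 3-byte form → EA BE 87.
Concatenated (21 bytes): CE BD E2 94 8A E5 B7 84 ED 81 A1 E3 8E 90 F0 9D 9A BF EA BE 87.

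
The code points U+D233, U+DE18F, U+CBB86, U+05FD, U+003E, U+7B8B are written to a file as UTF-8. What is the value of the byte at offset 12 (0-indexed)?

U+D233 → 3-byte form ED 88 B3 at offsets 0–2.
U+DE18F → 4-byte form F3 9E 86 8F at offsets 3–6.
U+CBB86 → 4-byte form F3 8B AE 86 at offsets 7–10.
U+05FD → 2-byte form D7 BD at offsets 11–12.
Offset 12 falls in char 4's range; it's byte 2 of D7 BD = 0xBD.

0xBD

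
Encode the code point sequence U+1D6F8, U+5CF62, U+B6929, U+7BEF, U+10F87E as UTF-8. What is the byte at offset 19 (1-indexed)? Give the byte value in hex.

0xBE

1-indexed offset 19 is 0-indexed offset 18.
U+1D6F8 → 4-byte form F0 9D 9B B8 at offsets 0–3.
U+5CF62 → 4-byte form F1 9C BD A2 at offsets 4–7.
U+B6929 → 4-byte form F2 B6 A4 A9 at offsets 8–11.
U+7BEF → 3-byte form E7 AF AF at offsets 12–14.
U+10F87E → 4-byte form F4 8F A1 BE at offsets 15–18.
Offset 18 falls in char 5's range; it's byte 4 of F4 8F A1 BE = 0xBE.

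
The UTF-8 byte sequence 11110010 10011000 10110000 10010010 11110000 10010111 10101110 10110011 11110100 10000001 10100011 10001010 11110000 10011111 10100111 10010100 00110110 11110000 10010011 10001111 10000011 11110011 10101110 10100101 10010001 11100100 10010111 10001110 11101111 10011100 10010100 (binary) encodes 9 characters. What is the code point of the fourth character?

U+1F9D4

Offset 0: leading byte 0xF2 = 11110010 → 4-byte char #1 = F2 98 B0 92.
Offset 4: leading byte 0xF0 = 11110000 → 4-byte char #2 = F0 97 AE B3.
Offset 8: leading byte 0xF4 = 11110100 → 4-byte char #3 = F4 81 A3 8A.
Offset 12: leading byte 0xF0 = 11110000 → 4-byte char #4 = F0 9F A7 94.
Leading byte 0xF0 = 11110000 matches 11110xxx → 4-byte sequence.
Byte 1: 0xF0 = 11110000, payload 000 (3 bits).
Byte 2: 0x9F = 10011111 (10xxxxxx ✓), payload 011111.
Byte 3: 0xA7 = 10100111 (10xxxxxx ✓), payload 100111.
Byte 4: 0x94 = 10010100 (10xxxxxx ✓), payload 010100.
Concatenate: 000011111100111010100 = 0x1F9D4 (21 bits → U+1F9D4).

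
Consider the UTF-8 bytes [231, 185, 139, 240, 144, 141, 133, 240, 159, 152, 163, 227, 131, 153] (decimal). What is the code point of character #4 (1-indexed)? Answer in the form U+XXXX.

U+30D9

Offset 0: leading byte 0xE7 = 11100111 → 3-byte char #1 = E7 B9 8B.
Offset 3: leading byte 0xF0 = 11110000 → 4-byte char #2 = F0 90 8D 85.
Offset 7: leading byte 0xF0 = 11110000 → 4-byte char #3 = F0 9F 98 A3.
Offset 11: leading byte 0xE3 = 11100011 → 3-byte char #4 = E3 83 99.
Leading byte 0xE3 = 11100011 matches 1110xxxx → 3-byte sequence.
Byte 1: 0xE3 = 11100011, payload 0011 (4 bits).
Byte 2: 0x83 = 10000011 (10xxxxxx ✓), payload 000011.
Byte 3: 0x99 = 10011001 (10xxxxxx ✓), payload 011001.
Concatenate: 0011000011011001 = 0x30D9 (16 bits → U+30D9).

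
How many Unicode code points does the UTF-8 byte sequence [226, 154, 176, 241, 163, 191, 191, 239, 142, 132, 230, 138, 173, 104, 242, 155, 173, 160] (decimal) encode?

6

Byte at offset 0: 0xE2 = 11100010 → 3-byte char (#1). Advance 3.
Byte at offset 3: 0xF1 = 11110001 → 4-byte char (#2). Advance 4.
Byte at offset 7: 0xEF = 11101111 → 3-byte char (#3). Advance 3.
Byte at offset 10: 0xE6 = 11100110 → 3-byte char (#4). Advance 3.
Byte at offset 13: 0x68 = 01101000 → 1-byte char (#5). Advance 1.
Byte at offset 14: 0xF2 = 11110010 → 4-byte char (#6). Advance 4.
Reached end at offset 18 after 6 code points.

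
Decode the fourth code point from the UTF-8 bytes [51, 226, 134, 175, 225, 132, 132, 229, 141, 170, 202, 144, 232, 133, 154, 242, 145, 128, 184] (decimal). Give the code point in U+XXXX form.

U+536A

Offset 0: leading byte 0x33 = 00110011 → 1-byte char #1 = 33.
Offset 1: leading byte 0xE2 = 11100010 → 3-byte char #2 = E2 86 AF.
Offset 4: leading byte 0xE1 = 11100001 → 3-byte char #3 = E1 84 84.
Offset 7: leading byte 0xE5 = 11100101 → 3-byte char #4 = E5 8D AA.
Leading byte 0xE5 = 11100101 matches 1110xxxx → 3-byte sequence.
Byte 1: 0xE5 = 11100101, payload 0101 (4 bits).
Byte 2: 0x8D = 10001101 (10xxxxxx ✓), payload 001101.
Byte 3: 0xAA = 10101010 (10xxxxxx ✓), payload 101010.
Concatenate: 0101001101101010 = 0x536A (16 bits → U+536A).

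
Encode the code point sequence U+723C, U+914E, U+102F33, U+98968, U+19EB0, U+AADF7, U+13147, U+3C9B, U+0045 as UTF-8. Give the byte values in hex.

E7 88 BC E9 85 8E F4 82 BC B3 F2 98 A5 A8 F0 99 BA B0 F2 AA B7 B7 F0 93 85 87 E3 B2 9B 45

U+723C: 3-byte form → E7 88 BC.
U+914E: 3-byte form → E9 85 8E.
U+102F33: 4-byte form → F4 82 BC B3.
U+98968: 4-byte form → F2 98 A5 A8.
U+19EB0: 4-byte form → F0 99 BA B0.
U+AADF7: 4-byte form → F2 AA B7 B7.
U+13147: 4-byte form → F0 93 85 87.
U+3C9B: 3-byte form → E3 B2 9B.
U+0045: 1-byte form → 45.
Concatenated (30 bytes): E7 88 BC E9 85 8E F4 82 BC B3 F2 98 A5 A8 F0 99 BA B0 F2 AA B7 B7 F0 93 85 87 E3 B2 9B 45.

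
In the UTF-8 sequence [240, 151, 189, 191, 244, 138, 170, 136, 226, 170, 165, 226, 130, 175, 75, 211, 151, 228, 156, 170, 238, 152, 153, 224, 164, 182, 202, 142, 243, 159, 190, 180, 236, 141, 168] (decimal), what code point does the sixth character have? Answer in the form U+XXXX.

U+04D7

Offset 0: leading byte 0xF0 = 11110000 → 4-byte char #1 = F0 97 BD BF.
Offset 4: leading byte 0xF4 = 11110100 → 4-byte char #2 = F4 8A AA 88.
Offset 8: leading byte 0xE2 = 11100010 → 3-byte char #3 = E2 AA A5.
Offset 11: leading byte 0xE2 = 11100010 → 3-byte char #4 = E2 82 AF.
Offset 14: leading byte 0x4B = 01001011 → 1-byte char #5 = 4B.
Offset 15: leading byte 0xD3 = 11010011 → 2-byte char #6 = D3 97.
Leading byte 0xD3 = 11010011 matches 110xxxxx → 2-byte sequence.
Byte 1: 0xD3 = 11010011, payload 10011 (5 bits).
Byte 2: 0x97 = 10010111 (10xxxxxx ✓), payload 010111.
Concatenate: 10011010111 = 0x4D7 (11 bits → U+04D7).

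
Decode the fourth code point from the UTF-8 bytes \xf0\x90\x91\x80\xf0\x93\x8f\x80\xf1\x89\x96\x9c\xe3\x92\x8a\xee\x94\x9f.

U+348A

Offset 0: leading byte 0xF0 = 11110000 → 4-byte char #1 = F0 90 91 80.
Offset 4: leading byte 0xF0 = 11110000 → 4-byte char #2 = F0 93 8F 80.
Offset 8: leading byte 0xF1 = 11110001 → 4-byte char #3 = F1 89 96 9C.
Offset 12: leading byte 0xE3 = 11100011 → 3-byte char #4 = E3 92 8A.
Leading byte 0xE3 = 11100011 matches 1110xxxx → 3-byte sequence.
Byte 1: 0xE3 = 11100011, payload 0011 (4 bits).
Byte 2: 0x92 = 10010010 (10xxxxxx ✓), payload 010010.
Byte 3: 0x8A = 10001010 (10xxxxxx ✓), payload 001010.
Concatenate: 0011010010001010 = 0x348A (16 bits → U+348A).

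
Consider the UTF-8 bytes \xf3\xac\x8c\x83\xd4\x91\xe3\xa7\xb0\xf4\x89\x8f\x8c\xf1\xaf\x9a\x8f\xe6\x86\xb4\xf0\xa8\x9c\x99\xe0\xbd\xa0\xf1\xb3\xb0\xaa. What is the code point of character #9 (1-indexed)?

U+73C2A

Offset 0: leading byte 0xF3 = 11110011 → 4-byte char #1 = F3 AC 8C 83.
Offset 4: leading byte 0xD4 = 11010100 → 2-byte char #2 = D4 91.
Offset 6: leading byte 0xE3 = 11100011 → 3-byte char #3 = E3 A7 B0.
Offset 9: leading byte 0xF4 = 11110100 → 4-byte char #4 = F4 89 8F 8C.
Offset 13: leading byte 0xF1 = 11110001 → 4-byte char #5 = F1 AF 9A 8F.
Offset 17: leading byte 0xE6 = 11100110 → 3-byte char #6 = E6 86 B4.
Offset 20: leading byte 0xF0 = 11110000 → 4-byte char #7 = F0 A8 9C 99.
Offset 24: leading byte 0xE0 = 11100000 → 3-byte char #8 = E0 BD A0.
Offset 27: leading byte 0xF1 = 11110001 → 4-byte char #9 = F1 B3 B0 AA.
Leading byte 0xF1 = 11110001 matches 11110xxx → 4-byte sequence.
Byte 1: 0xF1 = 11110001, payload 001 (3 bits).
Byte 2: 0xB3 = 10110011 (10xxxxxx ✓), payload 110011.
Byte 3: 0xB0 = 10110000 (10xxxxxx ✓), payload 110000.
Byte 4: 0xAA = 10101010 (10xxxxxx ✓), payload 101010.
Concatenate: 001110011110000101010 = 0x73C2A (21 bits → U+73C2A).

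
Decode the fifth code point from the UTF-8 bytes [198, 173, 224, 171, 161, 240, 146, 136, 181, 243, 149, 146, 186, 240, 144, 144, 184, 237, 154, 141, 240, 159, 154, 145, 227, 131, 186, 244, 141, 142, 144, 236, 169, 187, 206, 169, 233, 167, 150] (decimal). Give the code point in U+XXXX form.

Offset 0: leading byte 0xC6 = 11000110 → 2-byte char #1 = C6 AD.
Offset 2: leading byte 0xE0 = 11100000 → 3-byte char #2 = E0 AB A1.
Offset 5: leading byte 0xF0 = 11110000 → 4-byte char #3 = F0 92 88 B5.
Offset 9: leading byte 0xF3 = 11110011 → 4-byte char #4 = F3 95 92 BA.
Offset 13: leading byte 0xF0 = 11110000 → 4-byte char #5 = F0 90 90 B8.
Leading byte 0xF0 = 11110000 matches 11110xxx → 4-byte sequence.
Byte 1: 0xF0 = 11110000, payload 000 (3 bits).
Byte 2: 0x90 = 10010000 (10xxxxxx ✓), payload 010000.
Byte 3: 0x90 = 10010000 (10xxxxxx ✓), payload 010000.
Byte 4: 0xB8 = 10111000 (10xxxxxx ✓), payload 111000.
Concatenate: 000010000010000111000 = 0x10438 (21 bits → U+10438).

U+10438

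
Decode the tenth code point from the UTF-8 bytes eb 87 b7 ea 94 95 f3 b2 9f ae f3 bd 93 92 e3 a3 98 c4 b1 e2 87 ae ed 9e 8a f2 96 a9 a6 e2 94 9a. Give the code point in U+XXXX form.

U+251A

Offset 0: leading byte 0xEB = 11101011 → 3-byte char #1 = EB 87 B7.
Offset 3: leading byte 0xEA = 11101010 → 3-byte char #2 = EA 94 95.
Offset 6: leading byte 0xF3 = 11110011 → 4-byte char #3 = F3 B2 9F AE.
Offset 10: leading byte 0xF3 = 11110011 → 4-byte char #4 = F3 BD 93 92.
Offset 14: leading byte 0xE3 = 11100011 → 3-byte char #5 = E3 A3 98.
Offset 17: leading byte 0xC4 = 11000100 → 2-byte char #6 = C4 B1.
Offset 19: leading byte 0xE2 = 11100010 → 3-byte char #7 = E2 87 AE.
Offset 22: leading byte 0xED = 11101101 → 3-byte char #8 = ED 9E 8A.
Offset 25: leading byte 0xF2 = 11110010 → 4-byte char #9 = F2 96 A9 A6.
Offset 29: leading byte 0xE2 = 11100010 → 3-byte char #10 = E2 94 9A.
Leading byte 0xE2 = 11100010 matches 1110xxxx → 3-byte sequence.
Byte 1: 0xE2 = 11100010, payload 0010 (4 bits).
Byte 2: 0x94 = 10010100 (10xxxxxx ✓), payload 010100.
Byte 3: 0x9A = 10011010 (10xxxxxx ✓), payload 011010.
Concatenate: 0010010100011010 = 0x251A (16 bits → U+251A).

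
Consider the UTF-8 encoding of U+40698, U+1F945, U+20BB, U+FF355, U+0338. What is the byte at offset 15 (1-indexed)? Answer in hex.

0x95

1-indexed offset 15 is 0-indexed offset 14.
U+40698 → 4-byte form F1 80 9A 98 at offsets 0–3.
U+1F945 → 4-byte form F0 9F A5 85 at offsets 4–7.
U+20BB → 3-byte form E2 82 BB at offsets 8–10.
U+FF355 → 4-byte form F3 BF 8D 95 at offsets 11–14.
Offset 14 falls in char 4's range; it's byte 4 of F3 BF 8D 95 = 0x95.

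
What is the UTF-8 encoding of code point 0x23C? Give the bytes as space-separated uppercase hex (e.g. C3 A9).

U+023C = 0x23C = 572 decimal. In range U+0080–U+07FF → 2-byte form: 110xxxxx 10xxxxxx.
Binary (11 bits): 01000111100.
Split 5+6: 01000 | 111100.
Byte 1: 11001000 = 0xC8.
Byte 2: 10111100 = 0xBC.

C8 BC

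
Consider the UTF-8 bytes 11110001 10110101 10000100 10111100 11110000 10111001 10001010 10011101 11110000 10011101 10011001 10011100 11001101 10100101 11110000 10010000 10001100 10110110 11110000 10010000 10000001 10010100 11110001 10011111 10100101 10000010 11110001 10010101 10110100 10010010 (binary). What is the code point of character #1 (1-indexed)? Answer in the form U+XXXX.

Offset 0: leading byte 0xF1 = 11110001 → 4-byte char #1 = F1 B5 84 BC.
Leading byte 0xF1 = 11110001 matches 11110xxx → 4-byte sequence.
Byte 1: 0xF1 = 11110001, payload 001 (3 bits).
Byte 2: 0xB5 = 10110101 (10xxxxxx ✓), payload 110101.
Byte 3: 0x84 = 10000100 (10xxxxxx ✓), payload 000100.
Byte 4: 0xBC = 10111100 (10xxxxxx ✓), payload 111100.
Concatenate: 001110101000100111100 = 0x7513C (21 bits → U+7513C).

U+7513C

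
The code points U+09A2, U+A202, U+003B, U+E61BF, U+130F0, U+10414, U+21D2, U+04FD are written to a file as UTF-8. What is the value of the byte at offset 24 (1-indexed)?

0xBD

1-indexed offset 24 is 0-indexed offset 23.
U+09A2 → 3-byte form E0 A6 A2 at offsets 0–2.
U+A202 → 3-byte form EA 88 82 at offsets 3–5.
U+003B → 1-byte form 3B at offsets 6–6.
U+E61BF → 4-byte form F3 A6 86 BF at offsets 7–10.
U+130F0 → 4-byte form F0 93 83 B0 at offsets 11–14.
U+10414 → 4-byte form F0 90 90 94 at offsets 15–18.
U+21D2 → 3-byte form E2 87 92 at offsets 19–21.
U+04FD → 2-byte form D3 BD at offsets 22–23.
Offset 23 falls in char 8's range; it's byte 2 of D3 BD = 0xBD.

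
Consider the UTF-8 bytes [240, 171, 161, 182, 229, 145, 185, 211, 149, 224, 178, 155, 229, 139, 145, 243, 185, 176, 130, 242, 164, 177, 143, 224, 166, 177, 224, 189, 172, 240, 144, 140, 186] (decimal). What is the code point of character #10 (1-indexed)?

Offset 0: leading byte 0xF0 = 11110000 → 4-byte char #1 = F0 AB A1 B6.
Offset 4: leading byte 0xE5 = 11100101 → 3-byte char #2 = E5 91 B9.
Offset 7: leading byte 0xD3 = 11010011 → 2-byte char #3 = D3 95.
Offset 9: leading byte 0xE0 = 11100000 → 3-byte char #4 = E0 B2 9B.
Offset 12: leading byte 0xE5 = 11100101 → 3-byte char #5 = E5 8B 91.
Offset 15: leading byte 0xF3 = 11110011 → 4-byte char #6 = F3 B9 B0 82.
Offset 19: leading byte 0xF2 = 11110010 → 4-byte char #7 = F2 A4 B1 8F.
Offset 23: leading byte 0xE0 = 11100000 → 3-byte char #8 = E0 A6 B1.
Offset 26: leading byte 0xE0 = 11100000 → 3-byte char #9 = E0 BD AC.
Offset 29: leading byte 0xF0 = 11110000 → 4-byte char #10 = F0 90 8C BA.
Leading byte 0xF0 = 11110000 matches 11110xxx → 4-byte sequence.
Byte 1: 0xF0 = 11110000, payload 000 (3 bits).
Byte 2: 0x90 = 10010000 (10xxxxxx ✓), payload 010000.
Byte 3: 0x8C = 10001100 (10xxxxxx ✓), payload 001100.
Byte 4: 0xBA = 10111010 (10xxxxxx ✓), payload 111010.
Concatenate: 000010000001100111010 = 0x1033A (21 bits → U+1033A).

U+1033A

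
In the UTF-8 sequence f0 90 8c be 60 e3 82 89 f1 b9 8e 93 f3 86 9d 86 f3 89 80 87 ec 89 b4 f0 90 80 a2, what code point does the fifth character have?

Offset 0: leading byte 0xF0 = 11110000 → 4-byte char #1 = F0 90 8C BE.
Offset 4: leading byte 0x60 = 01100000 → 1-byte char #2 = 60.
Offset 5: leading byte 0xE3 = 11100011 → 3-byte char #3 = E3 82 89.
Offset 8: leading byte 0xF1 = 11110001 → 4-byte char #4 = F1 B9 8E 93.
Offset 12: leading byte 0xF3 = 11110011 → 4-byte char #5 = F3 86 9D 86.
Leading byte 0xF3 = 11110011 matches 11110xxx → 4-byte sequence.
Byte 1: 0xF3 = 11110011, payload 011 (3 bits).
Byte 2: 0x86 = 10000110 (10xxxxxx ✓), payload 000110.
Byte 3: 0x9D = 10011101 (10xxxxxx ✓), payload 011101.
Byte 4: 0x86 = 10000110 (10xxxxxx ✓), payload 000110.
Concatenate: 011000110011101000110 = 0xC6746 (21 bits → U+C6746).

U+C6746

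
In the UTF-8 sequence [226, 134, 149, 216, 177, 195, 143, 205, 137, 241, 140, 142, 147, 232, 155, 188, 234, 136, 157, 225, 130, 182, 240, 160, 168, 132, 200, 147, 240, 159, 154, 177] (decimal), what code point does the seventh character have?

Offset 0: leading byte 0xE2 = 11100010 → 3-byte char #1 = E2 86 95.
Offset 3: leading byte 0xD8 = 11011000 → 2-byte char #2 = D8 B1.
Offset 5: leading byte 0xC3 = 11000011 → 2-byte char #3 = C3 8F.
Offset 7: leading byte 0xCD = 11001101 → 2-byte char #4 = CD 89.
Offset 9: leading byte 0xF1 = 11110001 → 4-byte char #5 = F1 8C 8E 93.
Offset 13: leading byte 0xE8 = 11101000 → 3-byte char #6 = E8 9B BC.
Offset 16: leading byte 0xEA = 11101010 → 3-byte char #7 = EA 88 9D.
Leading byte 0xEA = 11101010 matches 1110xxxx → 3-byte sequence.
Byte 1: 0xEA = 11101010, payload 1010 (4 bits).
Byte 2: 0x88 = 10001000 (10xxxxxx ✓), payload 001000.
Byte 3: 0x9D = 10011101 (10xxxxxx ✓), payload 011101.
Concatenate: 1010001000011101 = 0xA21D (16 bits → U+A21D).

U+A21D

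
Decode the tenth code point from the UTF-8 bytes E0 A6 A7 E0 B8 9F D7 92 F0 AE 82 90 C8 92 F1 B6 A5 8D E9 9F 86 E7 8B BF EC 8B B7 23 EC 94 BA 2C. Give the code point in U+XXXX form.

Offset 0: leading byte 0xE0 = 11100000 → 3-byte char #1 = E0 A6 A7.
Offset 3: leading byte 0xE0 = 11100000 → 3-byte char #2 = E0 B8 9F.
Offset 6: leading byte 0xD7 = 11010111 → 2-byte char #3 = D7 92.
Offset 8: leading byte 0xF0 = 11110000 → 4-byte char #4 = F0 AE 82 90.
Offset 12: leading byte 0xC8 = 11001000 → 2-byte char #5 = C8 92.
Offset 14: leading byte 0xF1 = 11110001 → 4-byte char #6 = F1 B6 A5 8D.
Offset 18: leading byte 0xE9 = 11101001 → 3-byte char #7 = E9 9F 86.
Offset 21: leading byte 0xE7 = 11100111 → 3-byte char #8 = E7 8B BF.
Offset 24: leading byte 0xEC = 11101100 → 3-byte char #9 = EC 8B B7.
Offset 27: leading byte 0x23 = 00100011 → 1-byte char #10 = 23.
Leading byte 0x23 = 00100011 matches 0xxxxxxx → 1-byte sequence.
Byte 1: 0x23 = 00100011, payload 0100011 (7 bits).
Concatenate: 0100011 = 0x23 (7 bits → U+0023).

U+0023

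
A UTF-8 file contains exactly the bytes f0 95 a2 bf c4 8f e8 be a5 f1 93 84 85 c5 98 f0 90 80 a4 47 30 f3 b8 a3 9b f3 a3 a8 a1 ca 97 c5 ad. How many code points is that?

Byte at offset 0: 0xF0 = 11110000 → 4-byte char (#1). Advance 4.
Byte at offset 4: 0xC4 = 11000100 → 2-byte char (#2). Advance 2.
Byte at offset 6: 0xE8 = 11101000 → 3-byte char (#3). Advance 3.
Byte at offset 9: 0xF1 = 11110001 → 4-byte char (#4). Advance 4.
Byte at offset 13: 0xC5 = 11000101 → 2-byte char (#5). Advance 2.
Byte at offset 15: 0xF0 = 11110000 → 4-byte char (#6). Advance 4.
Byte at offset 19: 0x47 = 01000111 → 1-byte char (#7). Advance 1.
Byte at offset 20: 0x30 = 00110000 → 1-byte char (#8). Advance 1.
Byte at offset 21: 0xF3 = 11110011 → 4-byte char (#9). Advance 4.
Byte at offset 25: 0xF3 = 11110011 → 4-byte char (#10). Advance 4.
Byte at offset 29: 0xCA = 11001010 → 2-byte char (#11). Advance 2.
Byte at offset 31: 0xC5 = 11000101 → 2-byte char (#12). Advance 2.
Reached end at offset 33 after 12 code points.

12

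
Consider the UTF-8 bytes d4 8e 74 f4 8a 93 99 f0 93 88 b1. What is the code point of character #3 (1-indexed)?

U+10A4D9

Offset 0: leading byte 0xD4 = 11010100 → 2-byte char #1 = D4 8E.
Offset 2: leading byte 0x74 = 01110100 → 1-byte char #2 = 74.
Offset 3: leading byte 0xF4 = 11110100 → 4-byte char #3 = F4 8A 93 99.
Leading byte 0xF4 = 11110100 matches 11110xxx → 4-byte sequence.
Byte 1: 0xF4 = 11110100, payload 100 (3 bits).
Byte 2: 0x8A = 10001010 (10xxxxxx ✓), payload 001010.
Byte 3: 0x93 = 10010011 (10xxxxxx ✓), payload 010011.
Byte 4: 0x99 = 10011001 (10xxxxxx ✓), payload 011001.
Concatenate: 100001010010011011001 = 0x10A4D9 (21 bits → U+10A4D9).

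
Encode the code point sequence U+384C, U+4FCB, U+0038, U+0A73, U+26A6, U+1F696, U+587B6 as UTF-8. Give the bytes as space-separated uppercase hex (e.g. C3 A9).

E3 A1 8C E4 BF 8B 38 E0 A9 B3 E2 9A A6 F0 9F 9A 96 F1 98 9E B6

U+384C: 3-byte form → E3 A1 8C.
U+4FCB: 3-byte form → E4 BF 8B.
U+0038: 1-byte form → 38.
U+0A73: 3-byte form → E0 A9 B3.
U+26A6: 3-byte form → E2 9A A6.
U+1F696: 4-byte form → F0 9F 9A 96.
U+587B6: 4-byte form → F1 98 9E B6.
Concatenated (21 bytes): E3 A1 8C E4 BF 8B 38 E0 A9 B3 E2 9A A6 F0 9F 9A 96 F1 98 9E B6.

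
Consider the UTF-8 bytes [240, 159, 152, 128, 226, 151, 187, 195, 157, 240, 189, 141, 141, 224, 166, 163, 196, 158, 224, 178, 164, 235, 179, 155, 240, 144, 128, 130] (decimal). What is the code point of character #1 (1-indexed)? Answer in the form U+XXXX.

Offset 0: leading byte 0xF0 = 11110000 → 4-byte char #1 = F0 9F 98 80.
Leading byte 0xF0 = 11110000 matches 11110xxx → 4-byte sequence.
Byte 1: 0xF0 = 11110000, payload 000 (3 bits).
Byte 2: 0x9F = 10011111 (10xxxxxx ✓), payload 011111.
Byte 3: 0x98 = 10011000 (10xxxxxx ✓), payload 011000.
Byte 4: 0x80 = 10000000 (10xxxxxx ✓), payload 000000.
Concatenate: 000011111011000000000 = 0x1F600 (21 bits → U+1F600).

U+1F600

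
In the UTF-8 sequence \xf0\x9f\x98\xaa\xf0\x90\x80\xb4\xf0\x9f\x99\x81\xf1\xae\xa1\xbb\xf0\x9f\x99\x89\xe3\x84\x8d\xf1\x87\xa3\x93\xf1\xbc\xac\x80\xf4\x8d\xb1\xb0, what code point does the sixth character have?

U+310D

Offset 0: leading byte 0xF0 = 11110000 → 4-byte char #1 = F0 9F 98 AA.
Offset 4: leading byte 0xF0 = 11110000 → 4-byte char #2 = F0 90 80 B4.
Offset 8: leading byte 0xF0 = 11110000 → 4-byte char #3 = F0 9F 99 81.
Offset 12: leading byte 0xF1 = 11110001 → 4-byte char #4 = F1 AE A1 BB.
Offset 16: leading byte 0xF0 = 11110000 → 4-byte char #5 = F0 9F 99 89.
Offset 20: leading byte 0xE3 = 11100011 → 3-byte char #6 = E3 84 8D.
Leading byte 0xE3 = 11100011 matches 1110xxxx → 3-byte sequence.
Byte 1: 0xE3 = 11100011, payload 0011 (4 bits).
Byte 2: 0x84 = 10000100 (10xxxxxx ✓), payload 000100.
Byte 3: 0x8D = 10001101 (10xxxxxx ✓), payload 001101.
Concatenate: 0011000100001101 = 0x310D (16 bits → U+310D).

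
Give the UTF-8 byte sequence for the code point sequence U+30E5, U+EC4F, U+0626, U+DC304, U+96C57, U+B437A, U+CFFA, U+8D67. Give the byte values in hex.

U+30E5: 3-byte form → E3 83 A5.
U+EC4F: 3-byte form → EE B1 8F.
U+0626: 2-byte form → D8 A6.
U+DC304: 4-byte form → F3 9C 8C 84.
U+96C57: 4-byte form → F2 96 B1 97.
U+B437A: 4-byte form → F2 B4 8D BA.
U+CFFA: 3-byte form → EC BF BA.
U+8D67: 3-byte form → E8 B5 A7.
Concatenated (26 bytes): E3 83 A5 EE B1 8F D8 A6 F3 9C 8C 84 F2 96 B1 97 F2 B4 8D BA EC BF BA E8 B5 A7.

E3 83 A5 EE B1 8F D8 A6 F3 9C 8C 84 F2 96 B1 97 F2 B4 8D BA EC BF BA E8 B5 A7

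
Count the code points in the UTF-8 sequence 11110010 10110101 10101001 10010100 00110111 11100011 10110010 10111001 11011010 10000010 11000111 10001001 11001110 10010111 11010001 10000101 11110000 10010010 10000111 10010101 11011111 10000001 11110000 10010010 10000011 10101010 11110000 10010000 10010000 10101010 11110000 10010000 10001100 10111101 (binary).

Byte at offset 0: 0xF2 = 11110010 → 4-byte char (#1). Advance 4.
Byte at offset 4: 0x37 = 00110111 → 1-byte char (#2). Advance 1.
Byte at offset 5: 0xE3 = 11100011 → 3-byte char (#3). Advance 3.
Byte at offset 8: 0xDA = 11011010 → 2-byte char (#4). Advance 2.
Byte at offset 10: 0xC7 = 11000111 → 2-byte char (#5). Advance 2.
Byte at offset 12: 0xCE = 11001110 → 2-byte char (#6). Advance 2.
Byte at offset 14: 0xD1 = 11010001 → 2-byte char (#7). Advance 2.
Byte at offset 16: 0xF0 = 11110000 → 4-byte char (#8). Advance 4.
Byte at offset 20: 0xDF = 11011111 → 2-byte char (#9). Advance 2.
Byte at offset 22: 0xF0 = 11110000 → 4-byte char (#10). Advance 4.
Byte at offset 26: 0xF0 = 11110000 → 4-byte char (#11). Advance 4.
Byte at offset 30: 0xF0 = 11110000 → 4-byte char (#12). Advance 4.
Reached end at offset 34 after 12 code points.

12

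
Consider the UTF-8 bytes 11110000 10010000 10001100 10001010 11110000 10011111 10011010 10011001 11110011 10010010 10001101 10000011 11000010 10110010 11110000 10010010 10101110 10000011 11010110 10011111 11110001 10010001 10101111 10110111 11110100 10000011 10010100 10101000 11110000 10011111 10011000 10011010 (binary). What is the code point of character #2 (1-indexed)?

Offset 0: leading byte 0xF0 = 11110000 → 4-byte char #1 = F0 90 8C 8A.
Offset 4: leading byte 0xF0 = 11110000 → 4-byte char #2 = F0 9F 9A 99.
Leading byte 0xF0 = 11110000 matches 11110xxx → 4-byte sequence.
Byte 1: 0xF0 = 11110000, payload 000 (3 bits).
Byte 2: 0x9F = 10011111 (10xxxxxx ✓), payload 011111.
Byte 3: 0x9A = 10011010 (10xxxxxx ✓), payload 011010.
Byte 4: 0x99 = 10011001 (10xxxxxx ✓), payload 011001.
Concatenate: 000011111011010011001 = 0x1F699 (21 bits → U+1F699).

U+1F699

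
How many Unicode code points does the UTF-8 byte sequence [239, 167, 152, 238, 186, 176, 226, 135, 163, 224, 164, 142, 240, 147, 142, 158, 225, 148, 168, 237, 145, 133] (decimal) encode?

7

Byte at offset 0: 0xEF = 11101111 → 3-byte char (#1). Advance 3.
Byte at offset 3: 0xEE = 11101110 → 3-byte char (#2). Advance 3.
Byte at offset 6: 0xE2 = 11100010 → 3-byte char (#3). Advance 3.
Byte at offset 9: 0xE0 = 11100000 → 3-byte char (#4). Advance 3.
Byte at offset 12: 0xF0 = 11110000 → 4-byte char (#5). Advance 4.
Byte at offset 16: 0xE1 = 11100001 → 3-byte char (#6). Advance 3.
Byte at offset 19: 0xED = 11101101 → 3-byte char (#7). Advance 3.
Reached end at offset 22 after 7 code points.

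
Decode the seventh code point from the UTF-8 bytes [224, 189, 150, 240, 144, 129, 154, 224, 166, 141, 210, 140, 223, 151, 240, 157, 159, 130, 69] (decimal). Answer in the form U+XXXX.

Offset 0: leading byte 0xE0 = 11100000 → 3-byte char #1 = E0 BD 96.
Offset 3: leading byte 0xF0 = 11110000 → 4-byte char #2 = F0 90 81 9A.
Offset 7: leading byte 0xE0 = 11100000 → 3-byte char #3 = E0 A6 8D.
Offset 10: leading byte 0xD2 = 11010010 → 2-byte char #4 = D2 8C.
Offset 12: leading byte 0xDF = 11011111 → 2-byte char #5 = DF 97.
Offset 14: leading byte 0xF0 = 11110000 → 4-byte char #6 = F0 9D 9F 82.
Offset 18: leading byte 0x45 = 01000101 → 1-byte char #7 = 45.
Leading byte 0x45 = 01000101 matches 0xxxxxxx → 1-byte sequence.
Byte 1: 0x45 = 01000101, payload 1000101 (7 bits).
Concatenate: 1000101 = 0x45 (7 bits → U+0045).

U+0045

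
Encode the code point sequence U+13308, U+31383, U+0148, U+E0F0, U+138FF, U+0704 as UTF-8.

F0 93 8C 88 F0 B1 8E 83 C5 88 EE 83 B0 F0 93 A3 BF DC 84

U+13308: 4-byte form → F0 93 8C 88.
U+31383: 4-byte form → F0 B1 8E 83.
U+0148: 2-byte form → C5 88.
U+E0F0: 3-byte form → EE 83 B0.
U+138FF: 4-byte form → F0 93 A3 BF.
U+0704: 2-byte form → DC 84.
Concatenated (19 bytes): F0 93 8C 88 F0 B1 8E 83 C5 88 EE 83 B0 F0 93 A3 BF DC 84.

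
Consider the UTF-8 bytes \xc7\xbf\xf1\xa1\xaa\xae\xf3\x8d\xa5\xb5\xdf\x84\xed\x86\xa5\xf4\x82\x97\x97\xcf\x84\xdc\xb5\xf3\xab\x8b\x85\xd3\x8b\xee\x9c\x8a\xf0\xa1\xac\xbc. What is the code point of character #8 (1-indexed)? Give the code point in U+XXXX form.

U+0735

Offset 0: leading byte 0xC7 = 11000111 → 2-byte char #1 = C7 BF.
Offset 2: leading byte 0xF1 = 11110001 → 4-byte char #2 = F1 A1 AA AE.
Offset 6: leading byte 0xF3 = 11110011 → 4-byte char #3 = F3 8D A5 B5.
Offset 10: leading byte 0xDF = 11011111 → 2-byte char #4 = DF 84.
Offset 12: leading byte 0xED = 11101101 → 3-byte char #5 = ED 86 A5.
Offset 15: leading byte 0xF4 = 11110100 → 4-byte char #6 = F4 82 97 97.
Offset 19: leading byte 0xCF = 11001111 → 2-byte char #7 = CF 84.
Offset 21: leading byte 0xDC = 11011100 → 2-byte char #8 = DC B5.
Leading byte 0xDC = 11011100 matches 110xxxxx → 2-byte sequence.
Byte 1: 0xDC = 11011100, payload 11100 (5 bits).
Byte 2: 0xB5 = 10110101 (10xxxxxx ✓), payload 110101.
Concatenate: 11100110101 = 0x735 (11 bits → U+0735).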